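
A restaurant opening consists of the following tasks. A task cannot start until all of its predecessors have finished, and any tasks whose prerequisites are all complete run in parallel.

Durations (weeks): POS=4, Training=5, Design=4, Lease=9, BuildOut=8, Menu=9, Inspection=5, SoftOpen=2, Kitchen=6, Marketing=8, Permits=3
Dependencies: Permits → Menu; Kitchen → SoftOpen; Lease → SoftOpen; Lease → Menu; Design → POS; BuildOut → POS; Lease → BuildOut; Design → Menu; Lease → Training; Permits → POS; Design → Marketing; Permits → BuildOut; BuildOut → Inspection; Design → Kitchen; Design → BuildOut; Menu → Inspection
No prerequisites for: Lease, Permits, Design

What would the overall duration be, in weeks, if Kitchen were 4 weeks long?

The binding path is Lease→Menu→Inspection = 9+9+5 = 23; finish at 23 weeks.
The longest path through Kitchen is only 12 weeks, so Kitchen has float 11.
That remains the longest chain; total 23 weeks.

23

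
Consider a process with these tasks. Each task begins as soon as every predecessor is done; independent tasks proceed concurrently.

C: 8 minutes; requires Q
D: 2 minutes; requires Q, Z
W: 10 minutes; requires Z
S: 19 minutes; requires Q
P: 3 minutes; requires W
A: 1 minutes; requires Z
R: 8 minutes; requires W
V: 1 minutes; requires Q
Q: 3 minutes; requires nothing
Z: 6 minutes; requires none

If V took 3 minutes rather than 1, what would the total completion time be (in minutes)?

The binding path is Z→W→R = 6+10+8 = 24; finish at 24 minutes.
V is off the critical path — its longest chain is 4 minutes, giving 20 of slack.
The critical path is still Z→W→R; finish is now 24 minutes.

24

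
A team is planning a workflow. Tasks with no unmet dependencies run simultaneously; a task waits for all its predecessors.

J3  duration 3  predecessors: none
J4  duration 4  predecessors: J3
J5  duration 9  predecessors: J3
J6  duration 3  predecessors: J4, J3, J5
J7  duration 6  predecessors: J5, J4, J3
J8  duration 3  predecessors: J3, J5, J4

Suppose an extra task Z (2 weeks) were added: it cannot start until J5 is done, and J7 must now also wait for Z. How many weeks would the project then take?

20

Originally the project takes 18 weeks.
With Z inserted, J7 now waits for max(J5, J4, J3, Z).
New critical path: J3→J5→Z→J7 = 3+9+2+6 = 20 ⇒ 20 weeks.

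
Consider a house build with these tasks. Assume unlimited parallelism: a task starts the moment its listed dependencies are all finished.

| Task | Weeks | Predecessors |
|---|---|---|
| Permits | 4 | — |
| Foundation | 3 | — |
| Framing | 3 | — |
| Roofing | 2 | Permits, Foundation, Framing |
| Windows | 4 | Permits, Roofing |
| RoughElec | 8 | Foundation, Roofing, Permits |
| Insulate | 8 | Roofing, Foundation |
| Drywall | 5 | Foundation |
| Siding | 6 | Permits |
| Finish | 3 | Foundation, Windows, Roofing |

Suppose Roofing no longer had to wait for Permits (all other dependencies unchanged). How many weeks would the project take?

Before: longest chain Permits→Roofing→RoughElec = 4+2+8 = 14, finish 14.
Without Permits→Roofing, Roofing's earliest start moves from 4 to 3.
After: Foundation→Roofing→RoughElec = 3+2+8 = 13 → 13 weeks.

13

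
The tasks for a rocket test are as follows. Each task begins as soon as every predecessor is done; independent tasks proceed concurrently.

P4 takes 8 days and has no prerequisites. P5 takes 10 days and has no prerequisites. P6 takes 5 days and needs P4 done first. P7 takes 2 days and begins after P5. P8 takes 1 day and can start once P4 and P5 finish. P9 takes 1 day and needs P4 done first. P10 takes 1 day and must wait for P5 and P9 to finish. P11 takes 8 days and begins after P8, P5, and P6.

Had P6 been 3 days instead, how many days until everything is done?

As given, the longest chain is P4→P6→P11 = 8+5+8 = 21, so the finish is 21 days.
P6 lies on that path, so at 3 days the path becomes 19 days.
The critical path is still P4→P6→P11; finish is now 19 days.

19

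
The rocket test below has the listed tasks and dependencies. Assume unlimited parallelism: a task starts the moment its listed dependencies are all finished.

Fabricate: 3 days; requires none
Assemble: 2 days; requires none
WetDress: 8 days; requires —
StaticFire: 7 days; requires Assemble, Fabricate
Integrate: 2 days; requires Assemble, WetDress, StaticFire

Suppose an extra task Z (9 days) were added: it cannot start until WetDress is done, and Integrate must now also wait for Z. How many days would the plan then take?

19

Originally the plan takes 12 days.
With Z inserted, Integrate now waits for max(Assemble, WetDress, StaticFire, Z).
New critical path: WetDress→Z→Integrate = 8+9+2 = 19 ⇒ 19 days.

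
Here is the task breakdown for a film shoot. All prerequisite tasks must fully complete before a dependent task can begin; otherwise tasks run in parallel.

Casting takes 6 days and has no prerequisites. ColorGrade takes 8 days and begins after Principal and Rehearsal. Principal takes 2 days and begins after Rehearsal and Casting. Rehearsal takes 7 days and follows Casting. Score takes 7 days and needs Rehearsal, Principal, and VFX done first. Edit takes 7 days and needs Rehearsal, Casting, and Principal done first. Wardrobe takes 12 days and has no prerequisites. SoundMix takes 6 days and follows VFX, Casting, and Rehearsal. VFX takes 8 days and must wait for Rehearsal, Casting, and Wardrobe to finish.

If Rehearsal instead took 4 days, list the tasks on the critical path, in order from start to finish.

Wardrobe, VFX, Score

The binding path is Casting→Rehearsal→VFX→Score = 6+7+8+7 = 28; finish at 28 days.
Rehearsal is on the critical path; changing it to 4 makes that path 25 days.
Now Wardrobe→VFX→Score = 12+8+7 = 27 is longest, so the finish becomes 27 days.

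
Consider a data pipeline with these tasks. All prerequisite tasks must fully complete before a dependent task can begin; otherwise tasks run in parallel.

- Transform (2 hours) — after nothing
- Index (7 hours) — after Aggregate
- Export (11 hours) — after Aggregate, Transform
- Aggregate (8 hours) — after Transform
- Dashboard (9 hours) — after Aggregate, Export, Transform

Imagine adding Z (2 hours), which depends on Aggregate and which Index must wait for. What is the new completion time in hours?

Originally the plan takes 30 hours.
With Z inserted, Index now waits for max(Aggregate, Z).
New critical path: Transform→Aggregate→Export→Dashboard = 2+8+11+9 = 30 ⇒ 30 hours.

30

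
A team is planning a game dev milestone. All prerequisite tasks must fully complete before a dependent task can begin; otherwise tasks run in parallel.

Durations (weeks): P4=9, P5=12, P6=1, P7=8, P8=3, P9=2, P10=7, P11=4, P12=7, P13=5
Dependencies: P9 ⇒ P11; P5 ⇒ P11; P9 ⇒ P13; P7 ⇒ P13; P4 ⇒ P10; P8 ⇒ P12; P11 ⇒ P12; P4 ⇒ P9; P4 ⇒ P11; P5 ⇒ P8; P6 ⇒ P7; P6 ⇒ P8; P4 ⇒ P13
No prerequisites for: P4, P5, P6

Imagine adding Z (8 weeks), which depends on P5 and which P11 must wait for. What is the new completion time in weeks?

Originally the schedule takes 23 weeks.
With Z inserted, P11 now waits for max(P5, P9, P4, Z).
New critical path: P5→Z→P11→P12 = 12+8+4+7 = 31 ⇒ 31 weeks.

31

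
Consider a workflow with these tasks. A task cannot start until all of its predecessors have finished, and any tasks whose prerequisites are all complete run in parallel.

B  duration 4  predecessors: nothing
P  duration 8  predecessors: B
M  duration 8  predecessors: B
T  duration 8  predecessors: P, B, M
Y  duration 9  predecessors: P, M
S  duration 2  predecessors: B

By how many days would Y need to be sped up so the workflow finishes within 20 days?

1

Current finish: 21 days; target: 20.
Y is on every critical path, so each day cut from Y cuts the finish by one (this holds down to a finish of 20).
Need 21 − 20 = 1 day off Y → Y becomes 8 days, finish becomes 20.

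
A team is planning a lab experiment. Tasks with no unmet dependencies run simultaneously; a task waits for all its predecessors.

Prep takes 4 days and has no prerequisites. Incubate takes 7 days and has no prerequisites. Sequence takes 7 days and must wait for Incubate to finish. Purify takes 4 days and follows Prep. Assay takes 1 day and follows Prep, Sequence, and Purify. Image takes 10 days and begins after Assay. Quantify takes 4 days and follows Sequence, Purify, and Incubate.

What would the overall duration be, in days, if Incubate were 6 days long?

Critical path before the change: Incubate→Sequence→Assay→Image = 7+7+1+10 = 25 giving 25 days.
Incubate lies on that path, so at 6 days the path becomes 24 days.
No other chain overtakes it, so the finish is 24 days.

24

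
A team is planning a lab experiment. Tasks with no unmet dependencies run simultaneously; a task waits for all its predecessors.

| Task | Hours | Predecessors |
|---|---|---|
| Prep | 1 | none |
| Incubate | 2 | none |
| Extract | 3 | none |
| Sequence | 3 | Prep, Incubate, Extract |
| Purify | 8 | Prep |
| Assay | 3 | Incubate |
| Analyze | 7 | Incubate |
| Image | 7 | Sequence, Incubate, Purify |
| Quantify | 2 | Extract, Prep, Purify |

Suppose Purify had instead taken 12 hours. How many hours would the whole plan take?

Critical path before the change: Prep→Purify→Image = 1+8+7 = 16 giving 16 hours.
Since Purify is critical, the +4 change carries straight to that chain (now 20 hours).
That remains the longest chain; total 20 hours.

20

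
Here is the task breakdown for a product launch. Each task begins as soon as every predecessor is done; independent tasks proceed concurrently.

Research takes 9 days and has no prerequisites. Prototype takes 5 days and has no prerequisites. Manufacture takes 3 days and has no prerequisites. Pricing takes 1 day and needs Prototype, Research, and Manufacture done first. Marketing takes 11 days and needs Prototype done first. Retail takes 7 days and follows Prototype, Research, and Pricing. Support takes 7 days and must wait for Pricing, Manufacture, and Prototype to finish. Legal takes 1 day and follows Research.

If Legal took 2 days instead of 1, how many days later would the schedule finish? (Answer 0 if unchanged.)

Critical path before the change: Research→Pricing→Retail = 9+1+7 = 17 giving 17 days.
Legal is off the critical path — its longest chain is 10 days, giving 7 of slack.
That remains the longest chain; total 17 days.
Change in finish: 17 − 17 = +0 days.

0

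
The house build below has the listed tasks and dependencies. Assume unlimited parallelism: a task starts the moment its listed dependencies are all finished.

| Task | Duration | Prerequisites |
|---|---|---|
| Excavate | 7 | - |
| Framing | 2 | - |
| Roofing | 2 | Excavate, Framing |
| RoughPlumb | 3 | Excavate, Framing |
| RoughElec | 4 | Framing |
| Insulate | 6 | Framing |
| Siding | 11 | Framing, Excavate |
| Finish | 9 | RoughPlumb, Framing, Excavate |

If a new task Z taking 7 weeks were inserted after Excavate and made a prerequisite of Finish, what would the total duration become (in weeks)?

23

Originally the schedule takes 19 weeks.
With Z inserted, Finish now waits for max(RoughPlumb, Framing, Excavate, Z).
New critical path: Excavate→Z→Finish = 7+7+9 = 23 ⇒ 23 weeks.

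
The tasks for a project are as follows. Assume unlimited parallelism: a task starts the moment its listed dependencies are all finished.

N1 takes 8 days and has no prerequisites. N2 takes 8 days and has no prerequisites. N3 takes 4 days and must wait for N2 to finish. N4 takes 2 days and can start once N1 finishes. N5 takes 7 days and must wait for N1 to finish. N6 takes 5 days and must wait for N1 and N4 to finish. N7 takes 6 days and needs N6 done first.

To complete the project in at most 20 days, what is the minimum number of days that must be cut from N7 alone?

Current finish: 21 days; target: 20.
N7 is on every critical path, so each day cut from N7 cuts the finish by one (this holds down to a finish of 16).
Need 21 − 20 = 1 day off N7 → N7 becomes 5 days, finish becomes 20.

1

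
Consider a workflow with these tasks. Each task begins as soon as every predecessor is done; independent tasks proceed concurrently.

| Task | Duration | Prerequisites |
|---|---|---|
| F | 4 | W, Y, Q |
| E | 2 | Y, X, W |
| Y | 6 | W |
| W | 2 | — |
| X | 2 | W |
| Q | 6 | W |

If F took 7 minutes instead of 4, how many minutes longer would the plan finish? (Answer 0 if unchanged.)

The binding path is W→Y→F = 2+6+4 = 12; finish at 12 minutes.
F lies on that path, so at 7 minutes the path becomes 15 minutes.
That remains the longest chain; total 15 minutes.
Change in finish: 15 − 12 = +3 minutes.

3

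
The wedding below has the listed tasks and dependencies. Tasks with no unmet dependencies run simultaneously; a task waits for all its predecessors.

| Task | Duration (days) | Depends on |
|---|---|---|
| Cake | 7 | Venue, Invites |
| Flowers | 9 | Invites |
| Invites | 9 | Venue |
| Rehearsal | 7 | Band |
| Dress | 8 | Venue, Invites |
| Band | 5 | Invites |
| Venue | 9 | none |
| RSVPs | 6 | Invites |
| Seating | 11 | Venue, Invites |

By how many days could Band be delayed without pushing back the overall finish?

The longest chain is Venue→Invites→Band→Rehearsal = 9+9+5+7 = 30; overall finish 30 days.
Longest path through Band: 30 days (earliest finish 23, latest finish 23).
Float = 30 − 30 = 0.

0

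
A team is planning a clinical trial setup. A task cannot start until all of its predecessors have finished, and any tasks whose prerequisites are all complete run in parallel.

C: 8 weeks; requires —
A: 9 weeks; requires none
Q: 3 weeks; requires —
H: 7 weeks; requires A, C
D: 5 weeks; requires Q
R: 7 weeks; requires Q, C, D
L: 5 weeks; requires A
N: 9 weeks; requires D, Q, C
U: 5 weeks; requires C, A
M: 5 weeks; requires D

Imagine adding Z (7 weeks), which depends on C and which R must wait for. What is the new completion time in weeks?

Originally the job takes 17 weeks.
With Z inserted, R now waits for max(Q, C, D, Z).
New critical path: C→Z→R = 8+7+7 = 22 ⇒ 22 weeks.

22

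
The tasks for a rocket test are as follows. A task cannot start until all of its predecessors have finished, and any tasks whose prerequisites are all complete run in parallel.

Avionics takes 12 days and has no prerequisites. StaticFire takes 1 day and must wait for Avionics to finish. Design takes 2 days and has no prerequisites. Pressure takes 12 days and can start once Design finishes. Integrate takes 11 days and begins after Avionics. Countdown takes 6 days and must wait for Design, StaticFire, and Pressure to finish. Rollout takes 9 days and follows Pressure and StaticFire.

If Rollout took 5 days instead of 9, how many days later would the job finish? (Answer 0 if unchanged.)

As given, the longest chain is Design→Pressure→Rollout = 2+12+9 = 23, so the finish is 23 days.
Rollout lies on that path, so at 5 days the path becomes 19 days.
New critical path: Avionics→Integrate = 12+11 = 23 ⇒ 23 days.
Change in finish: 23 − 23 = +0 days.

0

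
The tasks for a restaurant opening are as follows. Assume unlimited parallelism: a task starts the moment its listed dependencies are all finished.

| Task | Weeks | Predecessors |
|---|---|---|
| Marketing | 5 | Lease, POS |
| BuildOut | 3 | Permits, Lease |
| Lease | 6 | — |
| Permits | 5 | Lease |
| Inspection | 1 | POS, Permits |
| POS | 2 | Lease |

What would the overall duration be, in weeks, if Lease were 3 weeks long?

Baseline: Lease→Permits→BuildOut = 6+5+3 = 14 → 14 weeks.
Lease is on the critical path; changing it to 3 makes that path 11 weeks.
The critical path is still Lease→Permits→BuildOut; finish is now 11 weeks.

11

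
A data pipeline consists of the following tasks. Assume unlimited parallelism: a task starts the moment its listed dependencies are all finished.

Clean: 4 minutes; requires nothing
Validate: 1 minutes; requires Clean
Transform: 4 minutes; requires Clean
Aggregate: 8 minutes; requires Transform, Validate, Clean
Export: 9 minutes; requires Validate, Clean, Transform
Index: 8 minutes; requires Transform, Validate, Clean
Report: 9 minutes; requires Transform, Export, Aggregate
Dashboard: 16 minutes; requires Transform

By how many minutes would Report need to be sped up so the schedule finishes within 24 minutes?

2

Current finish: 26 minutes; target: 24.
Report is on every critical path, so each minute cut from Report cuts the finish by one (this holds down to a finish of 24).
Need 26 − 24 = 2 minutes off Report → Report becomes 7 minutes, finish becomes 24.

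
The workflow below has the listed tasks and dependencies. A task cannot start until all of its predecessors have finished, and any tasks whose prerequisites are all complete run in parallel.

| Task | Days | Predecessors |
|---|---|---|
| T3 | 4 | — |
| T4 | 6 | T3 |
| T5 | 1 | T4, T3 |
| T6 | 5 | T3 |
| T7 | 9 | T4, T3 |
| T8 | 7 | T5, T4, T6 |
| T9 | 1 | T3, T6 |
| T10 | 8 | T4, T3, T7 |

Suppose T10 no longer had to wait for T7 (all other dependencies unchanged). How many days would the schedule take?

Before: longest chain T3→T4→T7→T10 = 4+6+9+8 = 27, finish 27.
Without T7→T10, T10's earliest start moves from 19 to 10.
After: T3→T4→T7 = 4+6+9 = 19 → 19 days.

19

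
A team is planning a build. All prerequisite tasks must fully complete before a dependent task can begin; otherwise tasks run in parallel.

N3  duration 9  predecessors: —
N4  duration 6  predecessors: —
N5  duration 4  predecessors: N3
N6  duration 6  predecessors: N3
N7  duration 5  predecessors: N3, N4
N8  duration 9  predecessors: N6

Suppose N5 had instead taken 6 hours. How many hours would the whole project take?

As given, the longest chain is N3→N6→N8 = 9+6+9 = 24, so the finish is 24 hours.
N5 has 11 hours of float (longest path through it is 13).
That remains the longest chain; total 24 hours.

24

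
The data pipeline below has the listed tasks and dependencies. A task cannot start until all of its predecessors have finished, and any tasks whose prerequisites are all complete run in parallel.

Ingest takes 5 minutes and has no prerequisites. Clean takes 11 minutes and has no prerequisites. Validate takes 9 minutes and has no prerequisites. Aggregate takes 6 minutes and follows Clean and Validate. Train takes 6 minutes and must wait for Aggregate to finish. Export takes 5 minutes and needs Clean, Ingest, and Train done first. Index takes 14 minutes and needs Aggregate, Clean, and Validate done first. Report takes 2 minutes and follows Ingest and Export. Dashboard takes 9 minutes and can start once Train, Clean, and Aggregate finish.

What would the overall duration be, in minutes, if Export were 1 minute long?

32

The binding path is Clean→Aggregate→Train→Dashboard = 11+6+6+9 = 32; finish at 32 minutes.
The longest path through Export is only 30 minutes, so Export has float 2.
No other chain overtakes it, so the finish is 32 minutes.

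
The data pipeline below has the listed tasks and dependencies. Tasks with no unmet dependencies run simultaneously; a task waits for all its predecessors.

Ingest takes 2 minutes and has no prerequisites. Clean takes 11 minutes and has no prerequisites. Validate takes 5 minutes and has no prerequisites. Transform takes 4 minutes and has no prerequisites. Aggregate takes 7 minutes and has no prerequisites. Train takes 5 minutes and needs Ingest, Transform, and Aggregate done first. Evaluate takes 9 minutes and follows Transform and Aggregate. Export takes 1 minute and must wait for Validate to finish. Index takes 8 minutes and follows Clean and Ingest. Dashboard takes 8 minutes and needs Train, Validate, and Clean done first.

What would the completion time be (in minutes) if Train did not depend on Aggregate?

19

With the dependency in place, Aggregate→Train→Dashboard = 7+5+8 = 20 sets the finish at 20 minutes.
Without Aggregate→Train, Train's earliest start moves from 7 to 4.
New critical path: Clean→Index = 11+8 = 19 ⇒ 19 minutes.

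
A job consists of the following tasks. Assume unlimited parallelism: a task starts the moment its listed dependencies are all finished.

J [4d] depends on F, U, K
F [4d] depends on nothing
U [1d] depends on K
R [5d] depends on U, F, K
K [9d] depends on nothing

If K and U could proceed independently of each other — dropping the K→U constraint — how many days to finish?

Original critical path: K→U→R = 9+1+5 = 15 ⇒ 15 days.
Without K→U, U's earliest start moves from 9 to 0.
New critical path: K→R = 9+5 = 14 ⇒ 14 days.

14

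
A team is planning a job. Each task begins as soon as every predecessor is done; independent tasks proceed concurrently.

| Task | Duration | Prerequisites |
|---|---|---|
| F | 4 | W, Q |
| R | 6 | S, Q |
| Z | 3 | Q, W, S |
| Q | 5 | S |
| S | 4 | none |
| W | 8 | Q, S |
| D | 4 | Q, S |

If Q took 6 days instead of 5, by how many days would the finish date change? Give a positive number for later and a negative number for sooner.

1

Actual critical path: S→Q→W→F = 4+5+8+4 = 21 ⇒ 21 days.
Since Q is critical, the +1 change carries straight to that chain (now 22 days).
No other chain overtakes it, so the finish is 22 days.
Change in finish: 22 − 21 = +1 days.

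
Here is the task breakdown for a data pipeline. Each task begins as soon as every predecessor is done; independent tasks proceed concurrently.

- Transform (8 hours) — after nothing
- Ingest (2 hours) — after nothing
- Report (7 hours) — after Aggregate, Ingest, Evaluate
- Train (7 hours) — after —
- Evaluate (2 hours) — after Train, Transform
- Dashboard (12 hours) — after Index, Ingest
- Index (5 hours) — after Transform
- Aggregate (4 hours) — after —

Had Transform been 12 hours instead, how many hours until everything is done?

29

Baseline: Transform→Index→Dashboard = 8+5+12 = 25 → 25 hours.
Transform is on the critical path; changing it to 12 makes that path 29 hours.
The critical path is still Transform→Index→Dashboard; finish is now 29 hours.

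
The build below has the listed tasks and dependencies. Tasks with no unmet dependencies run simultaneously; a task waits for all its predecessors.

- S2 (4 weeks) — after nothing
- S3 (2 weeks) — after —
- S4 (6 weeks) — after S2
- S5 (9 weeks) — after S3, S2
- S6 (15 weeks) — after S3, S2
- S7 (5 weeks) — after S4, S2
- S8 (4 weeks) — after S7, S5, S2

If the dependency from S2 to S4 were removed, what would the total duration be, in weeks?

With the dependency in place, S2→S4→S7→S8 = 4+6+5+4 = 19 sets the finish at 19 weeks.
Without S2→S4, S4's earliest start moves from 4 to 0.
The longest chain is now S2→S6 = 4+15 = 19, so the schedule takes 19 weeks.

19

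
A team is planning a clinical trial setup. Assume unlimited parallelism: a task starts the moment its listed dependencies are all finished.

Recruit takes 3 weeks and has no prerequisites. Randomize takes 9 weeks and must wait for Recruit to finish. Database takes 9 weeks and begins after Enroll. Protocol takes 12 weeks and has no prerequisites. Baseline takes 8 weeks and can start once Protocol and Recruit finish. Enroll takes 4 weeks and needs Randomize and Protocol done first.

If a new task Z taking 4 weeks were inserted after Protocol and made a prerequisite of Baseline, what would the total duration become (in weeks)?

Originally the clinical trial setup takes 25 weeks.
With Z inserted, Baseline now waits for max(Protocol, Recruit, Z).
New critical path: Protocol→Enroll→Database = 12+4+9 = 25 ⇒ 25 weeks.

25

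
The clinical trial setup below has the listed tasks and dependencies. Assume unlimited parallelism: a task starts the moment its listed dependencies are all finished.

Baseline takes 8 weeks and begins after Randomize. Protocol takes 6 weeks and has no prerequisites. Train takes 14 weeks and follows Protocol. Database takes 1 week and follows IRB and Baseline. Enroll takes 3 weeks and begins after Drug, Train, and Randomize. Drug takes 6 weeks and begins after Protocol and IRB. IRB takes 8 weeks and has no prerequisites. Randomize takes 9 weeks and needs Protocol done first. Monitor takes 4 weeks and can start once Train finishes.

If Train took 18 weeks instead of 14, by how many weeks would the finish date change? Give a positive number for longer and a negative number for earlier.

4

Actual critical path: Protocol→Train→Monitor = 6+14+4 = 24 ⇒ 24 weeks.
Train lies on that path, so at 18 weeks the path becomes 28 weeks.
No other chain overtakes it, so the finish is 28 weeks.
Change in finish: 28 − 24 = +4 weeks.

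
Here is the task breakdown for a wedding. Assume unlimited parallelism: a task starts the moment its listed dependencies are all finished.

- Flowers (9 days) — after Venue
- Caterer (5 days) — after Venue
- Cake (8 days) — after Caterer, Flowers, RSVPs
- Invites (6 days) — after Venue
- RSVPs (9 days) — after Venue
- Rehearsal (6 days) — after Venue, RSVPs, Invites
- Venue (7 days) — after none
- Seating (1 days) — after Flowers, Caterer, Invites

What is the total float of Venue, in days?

0

The longest chain is Venue→RSVPs→Cake = 7+9+8 = 24; overall finish 24 days.
Longest path through Venue: 24 days (earliest finish 7, latest finish 7).
So Venue can slip 7 − 7 = 0 days.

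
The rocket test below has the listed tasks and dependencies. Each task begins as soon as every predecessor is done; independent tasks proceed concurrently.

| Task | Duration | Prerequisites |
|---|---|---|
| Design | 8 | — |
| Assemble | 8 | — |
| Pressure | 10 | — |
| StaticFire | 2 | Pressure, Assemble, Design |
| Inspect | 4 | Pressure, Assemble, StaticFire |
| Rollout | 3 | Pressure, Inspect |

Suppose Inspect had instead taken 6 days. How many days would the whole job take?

Actual critical path: Pressure→StaticFire→Inspect→Rollout = 10+2+4+3 = 19 ⇒ 19 days.
Inspect is on the critical path; changing it to 6 makes that path 21 days.
That remains the longest chain; total 21 days.

21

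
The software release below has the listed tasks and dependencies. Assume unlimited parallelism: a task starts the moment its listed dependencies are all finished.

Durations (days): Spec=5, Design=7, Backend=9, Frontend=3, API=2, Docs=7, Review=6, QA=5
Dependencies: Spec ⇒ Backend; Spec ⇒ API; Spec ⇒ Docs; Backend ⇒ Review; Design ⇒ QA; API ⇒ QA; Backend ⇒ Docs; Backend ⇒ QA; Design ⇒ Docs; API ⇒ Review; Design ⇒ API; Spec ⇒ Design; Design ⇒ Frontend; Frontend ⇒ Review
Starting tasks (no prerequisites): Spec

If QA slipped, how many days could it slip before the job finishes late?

2

Spec→Design→Frontend→Review = 5+7+3+6 = 21 sets the makespan at 21 days.
Longest path through QA: 19 days (earliest finish 19, latest finish 21).
So QA can slip 21 − 19 = 2 days.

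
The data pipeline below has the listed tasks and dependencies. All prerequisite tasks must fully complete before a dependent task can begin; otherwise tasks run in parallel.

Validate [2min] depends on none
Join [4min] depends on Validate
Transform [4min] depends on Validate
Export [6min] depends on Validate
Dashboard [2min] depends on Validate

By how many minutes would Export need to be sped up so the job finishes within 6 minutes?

Current finish: 8 minutes; target: 6.
Export is on every critical path, so each minute cut from Export cuts the finish by one (this holds down to a finish of 6).
Need 8 − 6 = 2 minutes off Export → Export becomes 4 minutes, finish becomes 6.

2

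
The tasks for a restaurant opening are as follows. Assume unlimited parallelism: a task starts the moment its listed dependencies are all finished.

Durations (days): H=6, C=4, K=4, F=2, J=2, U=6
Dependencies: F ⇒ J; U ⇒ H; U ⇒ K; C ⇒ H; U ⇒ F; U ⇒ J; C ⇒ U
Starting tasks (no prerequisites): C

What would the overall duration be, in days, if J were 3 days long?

Actual critical path: C→U→H = 4+6+6 = 16 ⇒ 16 days.
J is off the critical path — its longest chain is 14 days, giving 2 of slack.
The critical path is still C→U→H; finish is now 16 days.

16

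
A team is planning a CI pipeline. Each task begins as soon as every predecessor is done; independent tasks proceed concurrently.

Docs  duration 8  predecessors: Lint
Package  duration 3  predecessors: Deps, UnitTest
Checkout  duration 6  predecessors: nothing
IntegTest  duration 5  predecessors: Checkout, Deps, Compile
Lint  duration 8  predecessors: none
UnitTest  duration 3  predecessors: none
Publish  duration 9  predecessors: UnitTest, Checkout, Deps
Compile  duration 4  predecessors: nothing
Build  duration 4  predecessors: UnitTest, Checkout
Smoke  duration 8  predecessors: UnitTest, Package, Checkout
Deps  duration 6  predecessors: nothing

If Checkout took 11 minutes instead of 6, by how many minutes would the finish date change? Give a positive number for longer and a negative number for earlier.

As given, the longest chain is Deps→Package→Smoke = 6+3+8 = 17, so the finish is 17 minutes.
Checkout is off the critical path — its longest chain is 15 minutes, giving 2 of slack.
Now Checkout→Publish = 11+9 = 20 is longest, so the finish becomes 20 minutes.
Change in finish: 20 − 17 = +3 minutes.

3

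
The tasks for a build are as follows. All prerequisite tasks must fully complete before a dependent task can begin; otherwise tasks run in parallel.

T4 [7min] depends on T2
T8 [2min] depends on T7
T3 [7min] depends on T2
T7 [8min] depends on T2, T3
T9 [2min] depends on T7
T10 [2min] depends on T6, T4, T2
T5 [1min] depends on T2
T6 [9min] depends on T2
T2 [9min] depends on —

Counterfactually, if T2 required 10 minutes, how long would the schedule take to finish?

Actual critical path: T2→T3→T7→T8 = 9+7+8+2 = 26 ⇒ 26 minutes.
T2 is on the critical path; changing it to 10 makes that path 27 minutes.
No other chain overtakes it, so the finish is 27 minutes.

27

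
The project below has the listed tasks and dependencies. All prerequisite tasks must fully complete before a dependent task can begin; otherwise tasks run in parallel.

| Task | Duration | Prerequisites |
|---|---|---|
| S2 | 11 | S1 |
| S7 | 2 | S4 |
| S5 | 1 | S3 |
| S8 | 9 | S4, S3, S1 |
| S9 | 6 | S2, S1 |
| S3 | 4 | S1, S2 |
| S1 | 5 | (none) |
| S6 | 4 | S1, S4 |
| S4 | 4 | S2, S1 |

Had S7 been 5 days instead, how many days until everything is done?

Critical path before the change: S1→S2→S3→S8 = 5+11+4+9 = 29 giving 29 days.
The longest path through S7 is only 22 days, so S7 has float 7.
That remains the longest chain; total 29 days.

29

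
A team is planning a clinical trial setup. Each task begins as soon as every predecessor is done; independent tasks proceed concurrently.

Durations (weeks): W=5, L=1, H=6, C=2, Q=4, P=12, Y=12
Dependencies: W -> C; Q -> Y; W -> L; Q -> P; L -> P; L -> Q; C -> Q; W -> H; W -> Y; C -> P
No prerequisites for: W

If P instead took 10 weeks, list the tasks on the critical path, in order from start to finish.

W, C, Q, Y

Baseline: W→C→Q→P = 5+2+4+12 = 23 → 23 weeks.
P is on the critical path; changing it to 10 makes that path 21 weeks.
The binding chain switches to W→C→Q→Y = 5+2+4+12 = 23; finish 23 weeks.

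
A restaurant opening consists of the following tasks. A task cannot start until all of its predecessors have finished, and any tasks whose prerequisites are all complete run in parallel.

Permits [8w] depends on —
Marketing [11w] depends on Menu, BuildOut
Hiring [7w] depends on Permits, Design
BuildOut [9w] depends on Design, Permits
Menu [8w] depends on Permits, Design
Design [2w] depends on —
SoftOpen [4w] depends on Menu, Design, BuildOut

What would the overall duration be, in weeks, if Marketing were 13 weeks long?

30

Baseline: Permits→BuildOut→Marketing = 8+9+11 = 28 → 28 weeks.
Marketing is on the critical path; changing it to 13 makes that path 30 weeks.
That remains the longest chain; total 30 weeks.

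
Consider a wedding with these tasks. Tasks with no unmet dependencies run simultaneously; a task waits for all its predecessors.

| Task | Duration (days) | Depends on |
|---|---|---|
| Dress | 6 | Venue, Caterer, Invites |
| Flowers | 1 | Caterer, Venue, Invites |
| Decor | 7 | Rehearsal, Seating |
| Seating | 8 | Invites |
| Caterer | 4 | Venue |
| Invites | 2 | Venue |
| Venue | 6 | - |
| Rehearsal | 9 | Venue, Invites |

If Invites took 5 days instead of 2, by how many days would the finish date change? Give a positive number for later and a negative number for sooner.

3

Baseline: Venue→Invites→Rehearsal→Decor = 6+2+9+7 = 24 → 24 days.
Invites is on the critical path; changing it to 5 makes that path 27 days.
The critical path is still Venue→Invites→Rehearsal→Decor; finish is now 27 days.
Change in finish: 27 − 24 = +3 days.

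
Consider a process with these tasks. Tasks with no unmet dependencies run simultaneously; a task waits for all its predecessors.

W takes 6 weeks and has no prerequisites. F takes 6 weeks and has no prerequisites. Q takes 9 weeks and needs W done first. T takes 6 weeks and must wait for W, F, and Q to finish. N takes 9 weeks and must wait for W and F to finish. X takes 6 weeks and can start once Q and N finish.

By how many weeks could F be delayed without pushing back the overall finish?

0

The longest chain is W→Q→T = 6+9+6 = 21; overall finish 21 weeks.
The longest chain containing F totals 21 weeks.
So F can slip 6 − 6 = 0 weeks.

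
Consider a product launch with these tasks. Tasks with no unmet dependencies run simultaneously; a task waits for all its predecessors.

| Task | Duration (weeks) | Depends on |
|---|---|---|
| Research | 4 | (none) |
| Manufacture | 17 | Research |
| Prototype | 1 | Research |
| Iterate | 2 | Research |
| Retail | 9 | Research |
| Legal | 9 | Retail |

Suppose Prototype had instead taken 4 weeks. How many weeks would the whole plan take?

22

As given, the longest chain is Research→Retail→Legal = 4+9+9 = 22, so the finish is 22 weeks.
Prototype is off the critical path — its longest chain is 5 weeks, giving 17 of slack.
The critical path is still Research→Retail→Legal; finish is now 22 weeks.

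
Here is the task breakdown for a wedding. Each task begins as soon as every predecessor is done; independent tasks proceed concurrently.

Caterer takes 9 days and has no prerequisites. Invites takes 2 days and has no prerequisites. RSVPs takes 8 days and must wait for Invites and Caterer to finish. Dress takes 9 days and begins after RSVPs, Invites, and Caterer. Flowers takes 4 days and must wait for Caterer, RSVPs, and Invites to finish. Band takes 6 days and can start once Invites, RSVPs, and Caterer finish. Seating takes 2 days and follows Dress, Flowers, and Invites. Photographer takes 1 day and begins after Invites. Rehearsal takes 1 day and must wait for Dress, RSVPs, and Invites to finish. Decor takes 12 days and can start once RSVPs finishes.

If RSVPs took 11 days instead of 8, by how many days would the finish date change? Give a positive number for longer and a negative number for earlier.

Baseline: Caterer→RSVPs→Decor = 9+8+12 = 29 → 29 days.
Since RSVPs is critical, the +3 change carries straight to that chain (now 32 days).
That remains the longest chain; total 32 days.
Change in finish: 32 − 29 = +3 days.

3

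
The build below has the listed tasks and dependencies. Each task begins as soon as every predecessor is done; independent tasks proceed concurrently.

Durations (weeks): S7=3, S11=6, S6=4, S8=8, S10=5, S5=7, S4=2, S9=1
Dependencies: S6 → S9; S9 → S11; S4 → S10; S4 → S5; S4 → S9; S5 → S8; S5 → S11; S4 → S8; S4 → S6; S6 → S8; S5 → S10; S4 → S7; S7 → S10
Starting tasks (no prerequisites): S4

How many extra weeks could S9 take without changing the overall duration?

Critical path: S4→S5→S8 = 2+7+8 = 17, so the finish is 17 weeks.
S9 finishes as early as 7 and must finish by 11.
Float = 17 − 13 = 4.

4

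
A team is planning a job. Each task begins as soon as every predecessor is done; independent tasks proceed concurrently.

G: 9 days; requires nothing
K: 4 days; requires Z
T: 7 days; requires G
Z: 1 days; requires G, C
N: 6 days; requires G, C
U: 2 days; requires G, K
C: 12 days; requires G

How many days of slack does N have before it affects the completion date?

The longest chain is G→C→Z→K→U = 9+12+1+4+2 = 28; overall finish 28 days.
N finishes as early as 27 and must finish by 28.
Slack of N = 22 − 21 = 1 day.

1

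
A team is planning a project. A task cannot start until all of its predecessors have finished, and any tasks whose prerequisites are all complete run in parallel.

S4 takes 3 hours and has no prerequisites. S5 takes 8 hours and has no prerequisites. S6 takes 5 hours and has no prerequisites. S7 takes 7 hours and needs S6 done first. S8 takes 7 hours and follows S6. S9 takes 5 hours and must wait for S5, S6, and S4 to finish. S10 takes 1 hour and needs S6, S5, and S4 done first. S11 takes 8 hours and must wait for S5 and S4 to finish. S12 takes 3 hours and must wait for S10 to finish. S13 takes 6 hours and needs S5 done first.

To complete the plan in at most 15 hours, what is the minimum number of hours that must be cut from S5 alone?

Current finish: 16 hours; target: 15.
S5 is on every critical path, so each hour cut from S5 cuts the finish by one (this holds down to a finish of 12).
Need 16 − 15 = 1 hour off S5 → S5 becomes 7 hours, finish becomes 15.

1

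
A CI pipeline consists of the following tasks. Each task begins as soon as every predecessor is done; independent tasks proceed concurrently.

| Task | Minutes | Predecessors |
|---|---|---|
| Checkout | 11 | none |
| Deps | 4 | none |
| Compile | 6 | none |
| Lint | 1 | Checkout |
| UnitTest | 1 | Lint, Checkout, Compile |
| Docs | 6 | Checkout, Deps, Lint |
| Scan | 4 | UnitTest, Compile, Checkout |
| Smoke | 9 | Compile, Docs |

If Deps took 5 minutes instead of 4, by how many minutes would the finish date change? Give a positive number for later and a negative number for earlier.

0

As given, the longest chain is Checkout→Lint→Docs→Smoke = 11+1+6+9 = 27, so the finish is 27 minutes.
Deps is off the critical path — its longest chain is 19 minutes, giving 8 of slack.
No other chain overtakes it, so the finish is 27 minutes.
Change in finish: 27 − 27 = +0 minutes.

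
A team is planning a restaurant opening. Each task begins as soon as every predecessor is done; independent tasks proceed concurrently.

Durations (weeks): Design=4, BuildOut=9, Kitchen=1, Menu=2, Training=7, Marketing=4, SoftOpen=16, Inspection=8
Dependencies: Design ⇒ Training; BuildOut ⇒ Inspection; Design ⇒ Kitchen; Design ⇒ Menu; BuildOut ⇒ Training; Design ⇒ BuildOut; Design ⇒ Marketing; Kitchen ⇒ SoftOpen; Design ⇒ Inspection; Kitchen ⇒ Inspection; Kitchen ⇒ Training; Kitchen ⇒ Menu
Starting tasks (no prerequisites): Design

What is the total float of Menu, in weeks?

Design→BuildOut→Inspection = 4+9+8 = 21 sets the makespan at 21 weeks.
Longest path through Menu: 7 weeks (earliest finish 7, latest finish 21).
Float = 21 − 7 = 14.

14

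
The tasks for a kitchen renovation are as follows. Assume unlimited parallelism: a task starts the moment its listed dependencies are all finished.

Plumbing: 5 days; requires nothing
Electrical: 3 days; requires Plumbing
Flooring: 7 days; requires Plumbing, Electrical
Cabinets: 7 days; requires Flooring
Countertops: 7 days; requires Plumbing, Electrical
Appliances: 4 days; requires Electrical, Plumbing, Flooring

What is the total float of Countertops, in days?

Plumbing→Electrical→Flooring→Cabinets = 5+3+7+7 = 22 sets the makespan at 22 days.
Countertops finishes as early as 15 and must finish by 22.
Float = 22 − 15 = 7.

7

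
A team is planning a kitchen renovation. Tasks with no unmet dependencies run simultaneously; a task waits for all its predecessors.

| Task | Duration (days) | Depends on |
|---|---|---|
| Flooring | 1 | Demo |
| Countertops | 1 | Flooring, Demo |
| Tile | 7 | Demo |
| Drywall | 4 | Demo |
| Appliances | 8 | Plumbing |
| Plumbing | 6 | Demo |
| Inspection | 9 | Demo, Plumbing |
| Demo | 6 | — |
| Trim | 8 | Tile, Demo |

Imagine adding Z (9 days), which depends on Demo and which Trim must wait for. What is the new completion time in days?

23

Originally the schedule takes 21 days.
With Z inserted, Trim now waits for max(Tile, Demo, Z).
New critical path: Demo→Z→Trim = 6+9+8 = 23 ⇒ 23 days.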